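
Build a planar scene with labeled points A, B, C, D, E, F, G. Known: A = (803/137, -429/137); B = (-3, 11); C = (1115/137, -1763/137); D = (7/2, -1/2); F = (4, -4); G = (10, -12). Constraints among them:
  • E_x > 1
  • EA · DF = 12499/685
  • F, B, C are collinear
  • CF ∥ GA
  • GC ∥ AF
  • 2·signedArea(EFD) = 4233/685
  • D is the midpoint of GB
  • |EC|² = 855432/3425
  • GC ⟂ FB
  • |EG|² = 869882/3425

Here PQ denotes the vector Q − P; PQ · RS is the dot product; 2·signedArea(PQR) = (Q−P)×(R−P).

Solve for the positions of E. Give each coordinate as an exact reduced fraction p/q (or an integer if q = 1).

1. E_x = 997/685  [2·signedArea(EFD) = 4233/685 ∩ EA · DF = 12499/685]
2. E_y = 199/137  [2·signedArea(EFD) = 4233/685 ∩ EA · DF = 12499/685]
   → E = (997/685, 199/137)

E = (997/685, 199/137)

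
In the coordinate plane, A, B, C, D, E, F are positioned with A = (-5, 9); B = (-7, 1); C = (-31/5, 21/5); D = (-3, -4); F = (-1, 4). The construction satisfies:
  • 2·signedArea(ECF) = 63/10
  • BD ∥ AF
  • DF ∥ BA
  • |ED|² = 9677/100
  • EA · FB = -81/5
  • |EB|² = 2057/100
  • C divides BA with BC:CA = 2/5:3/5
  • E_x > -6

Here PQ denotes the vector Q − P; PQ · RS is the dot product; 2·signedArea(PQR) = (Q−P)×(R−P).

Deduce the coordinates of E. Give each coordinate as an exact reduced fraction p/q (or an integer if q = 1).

E = (-59/10, 27/5)

1. E_x = -59/10  [EA · FB = -81/5 ∩ 2·signedArea(ECF) = 63/10]
2. E_y = 27/5  [EA · FB = -81/5 ∩ 2·signedArea(ECF) = 63/10]
   → E = (-59/10, 27/5)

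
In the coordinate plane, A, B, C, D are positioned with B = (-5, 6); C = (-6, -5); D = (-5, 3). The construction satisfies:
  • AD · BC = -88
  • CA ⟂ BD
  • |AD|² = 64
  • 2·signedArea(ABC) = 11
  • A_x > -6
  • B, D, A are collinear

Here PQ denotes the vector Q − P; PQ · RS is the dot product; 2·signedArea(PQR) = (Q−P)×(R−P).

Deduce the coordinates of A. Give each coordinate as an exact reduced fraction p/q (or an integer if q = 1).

A = (-5, -5)

1. A_x = -5  [B, D, A are collinear ∩ CA ⟂ BD]
2. A_y = -5  [B, D, A are collinear ∩ CA ⟂ BD]
   → A = (-5, -5)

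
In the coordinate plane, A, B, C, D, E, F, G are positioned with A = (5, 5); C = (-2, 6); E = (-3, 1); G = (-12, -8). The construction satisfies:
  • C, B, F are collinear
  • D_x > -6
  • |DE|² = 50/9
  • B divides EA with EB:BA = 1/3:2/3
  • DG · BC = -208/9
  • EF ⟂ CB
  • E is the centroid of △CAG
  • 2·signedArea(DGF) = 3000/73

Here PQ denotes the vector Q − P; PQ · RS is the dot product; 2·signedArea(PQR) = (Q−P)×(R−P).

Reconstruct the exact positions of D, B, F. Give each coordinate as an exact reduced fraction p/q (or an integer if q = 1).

B = (-1/3, 7/3)
D = (-16/3, 4/3)
F = (-21/73, 163/73)

1. B_x = -1/3  [B divides EA with EB:BA = 1/3:2/3]
2. B_y = 7/3  [B divides EA with EB:BA = 1/3:2/3]
   → B = (-1/3, 7/3)
3. F_x = -21/73  [C, B, F are collinear ∩ EF ⟂ CB]
4. F_y = 163/73  [C, B, F are collinear ∩ EF ⟂ CB]
   → F = (-21/73, 163/73)
5. D_x = -16/3  [2·signedArea(DGF) = 3000/73 ∩ DG · BC = -208/9]
6. D_y = 4/3  [2·signedArea(DGF) = 3000/73 ∩ DG · BC = -208/9]
   → D = (-16/3, 4/3)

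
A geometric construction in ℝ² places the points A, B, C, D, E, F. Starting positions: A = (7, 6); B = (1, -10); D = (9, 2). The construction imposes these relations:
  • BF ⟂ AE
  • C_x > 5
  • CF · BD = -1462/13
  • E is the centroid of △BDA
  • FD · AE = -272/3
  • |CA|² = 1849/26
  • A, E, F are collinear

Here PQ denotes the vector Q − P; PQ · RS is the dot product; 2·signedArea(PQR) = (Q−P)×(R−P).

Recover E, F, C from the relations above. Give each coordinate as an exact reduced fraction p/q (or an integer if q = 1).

C = (139/26, -59/26)
E = (17/3, -2/3)
F = (48/13, -137/13)

1. E_x = 17/3  [E is the centroid of △BDA]
2. E_y = -2/3  [E is the centroid of △BDA]
   → E = (17/3, -2/3)
3. F_x = 48/13  [A, E, F are collinear ∩ BF ⟂ AE]
4. F_y = -137/13  [A, E, F are collinear ∩ BF ⟂ AE]
   → F = (48/13, -137/13)
5. C_x = 139/26  [line -8·x + -12·y + 202/13 = 0 ∩ |CA|² = 1849/26]
6. C_y = -59/26  [line -8·x + -12·y + 202/13 = 0 ∩ |CA|² = 1849/26]
   → C = (139/26, -59/26)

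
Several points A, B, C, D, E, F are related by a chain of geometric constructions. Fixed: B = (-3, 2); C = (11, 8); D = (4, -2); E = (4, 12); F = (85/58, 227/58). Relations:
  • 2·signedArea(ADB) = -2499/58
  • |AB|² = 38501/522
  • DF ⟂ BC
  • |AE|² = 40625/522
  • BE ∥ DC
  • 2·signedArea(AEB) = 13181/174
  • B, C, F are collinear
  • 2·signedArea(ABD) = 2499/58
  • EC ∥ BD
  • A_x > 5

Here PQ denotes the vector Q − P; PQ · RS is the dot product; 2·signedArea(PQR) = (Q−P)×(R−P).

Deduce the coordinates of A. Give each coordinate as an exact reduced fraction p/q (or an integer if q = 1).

1. A_x = 955/174  [2·signedArea(AEB) = 13181/174 ∩ 2·signedArea(ABD) = 2499/58]
2. A_y = 575/174  [2·signedArea(AEB) = 13181/174 ∩ 2·signedArea(ABD) = 2499/58]
   → A = (955/174, 575/174)

A = (955/174, 575/174)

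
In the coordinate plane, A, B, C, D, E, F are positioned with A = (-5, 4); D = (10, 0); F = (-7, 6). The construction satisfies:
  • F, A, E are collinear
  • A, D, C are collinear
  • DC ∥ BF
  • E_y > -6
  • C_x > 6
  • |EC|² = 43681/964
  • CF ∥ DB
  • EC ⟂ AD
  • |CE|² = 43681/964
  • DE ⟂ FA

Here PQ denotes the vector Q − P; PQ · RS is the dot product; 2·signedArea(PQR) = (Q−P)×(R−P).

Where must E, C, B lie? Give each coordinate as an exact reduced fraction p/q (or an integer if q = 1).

1. E_x = 9/2  [F, A, E are collinear ∩ DE ⟂ FA]
2. E_y = -11/2  [F, A, E are collinear ∩ DE ⟂ FA]
   → E = (9/2, -11/2)
3. C_x = 3005/482  [A, D, C are collinear ∩ EC ⟂ AD]
4. C_y = 242/241  [A, D, C are collinear ∩ EC ⟂ AD]
   → C = (3005/482, 242/241)
5. B_x = -1559/482  [DC ∥ BF ∩ CF ∥ DB]
6. B_y = 1204/241  [DC ∥ BF ∩ CF ∥ DB]
   → B = (-1559/482, 1204/241)

B = (-1559/482, 1204/241)
C = (3005/482, 242/241)
E = (9/2, -11/2)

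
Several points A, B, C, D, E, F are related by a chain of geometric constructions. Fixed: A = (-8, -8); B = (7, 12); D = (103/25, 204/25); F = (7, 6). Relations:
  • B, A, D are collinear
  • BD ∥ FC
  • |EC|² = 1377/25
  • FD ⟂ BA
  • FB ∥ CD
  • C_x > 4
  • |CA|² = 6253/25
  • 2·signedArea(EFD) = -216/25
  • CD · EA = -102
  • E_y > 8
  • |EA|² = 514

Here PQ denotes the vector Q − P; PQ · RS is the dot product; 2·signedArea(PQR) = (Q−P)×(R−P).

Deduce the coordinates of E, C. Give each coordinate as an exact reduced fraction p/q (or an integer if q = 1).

1. C_x = 103/25  [FB ∥ CD ∩ BD ∥ FC]
2. C_y = 54/25  [FB ∥ CD ∩ BD ∥ FC]
   → C = (103/25, 54/25)
3. E_x = 7  [2·signedArea(EFD) = -216/25 ∩ CD · EA = -102]
4. E_y = 9  [2·signedArea(EFD) = -216/25 ∩ CD · EA = -102]
   → E = (7, 9)

C = (103/25, 54/25)
E = (7, 9)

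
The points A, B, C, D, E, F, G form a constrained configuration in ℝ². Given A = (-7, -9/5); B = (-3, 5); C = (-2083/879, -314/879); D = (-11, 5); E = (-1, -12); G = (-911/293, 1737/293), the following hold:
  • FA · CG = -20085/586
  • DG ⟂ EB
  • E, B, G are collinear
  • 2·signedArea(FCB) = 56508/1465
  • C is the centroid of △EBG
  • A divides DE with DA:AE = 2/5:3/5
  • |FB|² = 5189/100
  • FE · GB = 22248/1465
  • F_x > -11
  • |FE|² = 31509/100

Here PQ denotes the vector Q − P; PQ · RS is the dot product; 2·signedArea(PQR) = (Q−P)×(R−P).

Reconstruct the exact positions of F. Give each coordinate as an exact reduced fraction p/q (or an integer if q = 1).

1. F_x = -10  [2·signedArea(FCB) = 56508/1465 ∩ FA · CG = -20085/586]
2. F_y = 33/10  [2·signedArea(FCB) = 56508/1465 ∩ FA · CG = -20085/586]
   → F = (-10, 33/10)

F = (-10, 33/10)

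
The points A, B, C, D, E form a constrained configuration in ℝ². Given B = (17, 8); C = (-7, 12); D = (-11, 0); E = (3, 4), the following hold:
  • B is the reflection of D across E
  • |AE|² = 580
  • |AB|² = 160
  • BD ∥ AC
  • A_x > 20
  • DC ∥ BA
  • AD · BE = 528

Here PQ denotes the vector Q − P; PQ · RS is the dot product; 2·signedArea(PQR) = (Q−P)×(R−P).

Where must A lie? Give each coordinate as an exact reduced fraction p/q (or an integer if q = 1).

1. A_x = 21  [BD ∥ AC ∩ DC ∥ BA]
2. A_y = 20  [BD ∥ AC ∩ DC ∥ BA]
   → A = (21, 20)

A = (21, 20)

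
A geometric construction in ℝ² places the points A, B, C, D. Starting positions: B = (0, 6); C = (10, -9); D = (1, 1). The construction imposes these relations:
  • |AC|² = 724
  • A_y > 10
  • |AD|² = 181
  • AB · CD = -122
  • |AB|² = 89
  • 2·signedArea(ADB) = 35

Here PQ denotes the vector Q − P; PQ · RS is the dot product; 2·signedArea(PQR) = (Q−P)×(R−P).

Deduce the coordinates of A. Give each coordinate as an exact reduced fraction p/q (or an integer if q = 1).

1. A_x = -8  [2·signedArea(ADB) = 35 ∩ AB · CD = -122]
2. A_y = 11  [2·signedArea(ADB) = 35 ∩ AB · CD = -122]
   → A = (-8, 11)

A = (-8, 11)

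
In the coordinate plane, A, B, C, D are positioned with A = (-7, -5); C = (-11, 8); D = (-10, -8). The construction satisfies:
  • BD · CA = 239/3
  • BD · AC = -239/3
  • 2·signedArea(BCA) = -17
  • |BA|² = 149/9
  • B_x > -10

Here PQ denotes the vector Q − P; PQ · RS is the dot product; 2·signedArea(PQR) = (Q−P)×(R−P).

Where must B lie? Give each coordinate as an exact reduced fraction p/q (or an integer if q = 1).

1. B_x = -28/3  [BD · CA = 239/3 ∩ 2·signedArea(BCA) = -17]
2. B_y = -5/3  [BD · CA = 239/3 ∩ 2·signedArea(BCA) = -17]
   → B = (-28/3, -5/3)

B = (-28/3, -5/3)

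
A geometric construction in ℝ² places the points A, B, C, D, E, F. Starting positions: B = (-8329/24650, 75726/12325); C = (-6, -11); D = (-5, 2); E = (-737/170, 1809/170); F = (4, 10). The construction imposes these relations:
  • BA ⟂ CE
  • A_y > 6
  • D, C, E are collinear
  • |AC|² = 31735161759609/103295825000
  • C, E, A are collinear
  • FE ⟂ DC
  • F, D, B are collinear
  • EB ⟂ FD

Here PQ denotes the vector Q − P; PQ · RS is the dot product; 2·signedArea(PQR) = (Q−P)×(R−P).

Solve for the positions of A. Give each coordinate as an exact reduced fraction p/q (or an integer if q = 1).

A = (-19509603/4190500, 27138661/4190500)

1. A_x = -19509603/4190500  [C, E, A are collinear ∩ BA ⟂ CE]
2. A_y = 27138661/4190500  [C, E, A are collinear ∩ BA ⟂ CE]
   → A = (-19509603/4190500, 27138661/4190500)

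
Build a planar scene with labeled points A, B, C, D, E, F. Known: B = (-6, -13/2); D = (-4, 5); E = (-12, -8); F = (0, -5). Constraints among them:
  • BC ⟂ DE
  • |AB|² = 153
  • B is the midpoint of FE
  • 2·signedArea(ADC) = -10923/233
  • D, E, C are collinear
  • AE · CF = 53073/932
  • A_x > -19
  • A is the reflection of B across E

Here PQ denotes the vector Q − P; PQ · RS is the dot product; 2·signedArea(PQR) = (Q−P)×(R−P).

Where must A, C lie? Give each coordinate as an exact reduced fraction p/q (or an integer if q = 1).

A = (-18, -19/2)
C = (-2256/233, -1973/466)

1. A_x = -18  [A is the reflection of B across E]
2. A_y = -19/2  [A is the reflection of B across E]
   → A = (-18, -19/2)
3. C_x = -2256/233  [D, E, C are collinear ∩ BC ⟂ DE]
4. C_y = -1973/466  [D, E, C are collinear ∩ BC ⟂ DE]
   → C = (-2256/233, -1973/466)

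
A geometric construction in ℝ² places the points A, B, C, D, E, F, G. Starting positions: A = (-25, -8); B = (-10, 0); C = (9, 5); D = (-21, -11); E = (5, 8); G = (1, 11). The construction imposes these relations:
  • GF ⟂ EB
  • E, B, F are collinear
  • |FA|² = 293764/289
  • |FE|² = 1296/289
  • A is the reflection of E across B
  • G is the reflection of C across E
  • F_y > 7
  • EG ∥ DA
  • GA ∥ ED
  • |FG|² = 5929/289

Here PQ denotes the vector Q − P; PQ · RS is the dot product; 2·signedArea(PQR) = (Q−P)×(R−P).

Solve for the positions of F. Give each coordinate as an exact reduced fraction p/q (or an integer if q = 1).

F = (905/289, 2024/289)

1. F_x = 905/289  [E, B, F are collinear ∩ GF ⟂ EB]
2. F_y = 2024/289  [E, B, F are collinear ∩ GF ⟂ EB]
   → F = (905/289, 2024/289)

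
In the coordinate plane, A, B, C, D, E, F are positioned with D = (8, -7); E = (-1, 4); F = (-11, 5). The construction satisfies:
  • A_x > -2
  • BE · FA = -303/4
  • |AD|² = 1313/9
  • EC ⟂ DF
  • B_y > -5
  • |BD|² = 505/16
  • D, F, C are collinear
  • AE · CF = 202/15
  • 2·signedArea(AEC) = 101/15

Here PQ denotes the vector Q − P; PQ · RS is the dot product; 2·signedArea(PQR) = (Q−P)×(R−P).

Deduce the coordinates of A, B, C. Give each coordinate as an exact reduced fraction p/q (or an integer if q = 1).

1. C_x = -17/5  [D, F, C are collinear ∩ EC ⟂ DF]
2. C_y = 1/5  [D, F, C are collinear ∩ EC ⟂ DF]
   → C = (-17/5, 1/5)
3. A_x = -4/3  [line 19/5·x + -12/5·y + 20/3 = 0 ∩ |AD|² = 1313/9]
4. A_y = 2/3  [line 19/5·x + -12/5·y + 20/3 = 0 ∩ |AD|² = 1313/9]
   → A = (-4/3, 2/3)
5. B_x = 13/4  [line -29/3·x + 13/3·y + 195/4 = 0 ∩ |BD|² = 505/16]
6. B_y = -4  [line -29/3·x + 13/3·y + 195/4 = 0 ∩ |BD|² = 505/16]
   → B = (13/4, -4)

A = (-4/3, 2/3)
B = (13/4, -4)
C = (-17/5, 1/5)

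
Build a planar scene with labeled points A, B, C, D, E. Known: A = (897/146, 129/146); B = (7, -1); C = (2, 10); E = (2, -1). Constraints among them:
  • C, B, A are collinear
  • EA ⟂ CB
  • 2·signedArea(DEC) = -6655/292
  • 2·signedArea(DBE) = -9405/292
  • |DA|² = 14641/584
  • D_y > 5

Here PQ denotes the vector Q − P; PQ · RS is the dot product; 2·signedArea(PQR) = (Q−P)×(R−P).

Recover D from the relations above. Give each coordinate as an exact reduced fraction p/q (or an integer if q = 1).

1. D_x = 1189/292  [2·signedArea(DEC) = -6655/292 ∩ 2·signedArea(DBE) = -9405/292]
2. D_y = 1589/292  [2·signedArea(DEC) = -6655/292 ∩ 2·signedArea(DBE) = -9405/292]
   → D = (1189/292, 1589/292)

D = (1189/292, 1589/292)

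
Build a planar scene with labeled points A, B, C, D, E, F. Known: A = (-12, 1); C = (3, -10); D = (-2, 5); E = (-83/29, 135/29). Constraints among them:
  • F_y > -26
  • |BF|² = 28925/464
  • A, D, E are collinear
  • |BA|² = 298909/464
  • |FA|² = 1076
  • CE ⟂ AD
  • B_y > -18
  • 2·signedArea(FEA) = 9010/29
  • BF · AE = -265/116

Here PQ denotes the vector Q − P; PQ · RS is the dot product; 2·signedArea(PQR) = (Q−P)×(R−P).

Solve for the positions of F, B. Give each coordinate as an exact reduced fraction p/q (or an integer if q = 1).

1. F_x = 8  [line 106/29·x + -265/29·y + -7473/29 = 0 ∩ |FA|² = 1076]
2. F_y = -25  [line 106/29·x + -265/29·y + -7473/29 = 0 ∩ |FA|² = 1076]
   → F = (8, -25)
3. B_x = 613/116  [line -265/29·x + -106/29·y + -1855/116 = 0 ∩ |BF|² = 28925/464]
4. B_y = -510/29  [line -265/29·x + -106/29·y + -1855/116 = 0 ∩ |BF|² = 28925/464]
   → B = (613/116, -510/29)

B = (613/116, -510/29)
F = (8, -25)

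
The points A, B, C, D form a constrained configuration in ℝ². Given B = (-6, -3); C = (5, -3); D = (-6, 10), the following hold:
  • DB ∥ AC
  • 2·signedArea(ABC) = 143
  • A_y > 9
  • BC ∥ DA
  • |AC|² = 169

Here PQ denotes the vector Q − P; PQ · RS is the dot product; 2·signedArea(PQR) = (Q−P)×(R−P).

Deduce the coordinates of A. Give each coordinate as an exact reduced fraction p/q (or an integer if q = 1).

1. A_x = 5  [DB ∥ AC ∩ BC ∥ DA]
2. A_y = 10  [DB ∥ AC ∩ BC ∥ DA]
   → A = (5, 10)

A = (5, 10)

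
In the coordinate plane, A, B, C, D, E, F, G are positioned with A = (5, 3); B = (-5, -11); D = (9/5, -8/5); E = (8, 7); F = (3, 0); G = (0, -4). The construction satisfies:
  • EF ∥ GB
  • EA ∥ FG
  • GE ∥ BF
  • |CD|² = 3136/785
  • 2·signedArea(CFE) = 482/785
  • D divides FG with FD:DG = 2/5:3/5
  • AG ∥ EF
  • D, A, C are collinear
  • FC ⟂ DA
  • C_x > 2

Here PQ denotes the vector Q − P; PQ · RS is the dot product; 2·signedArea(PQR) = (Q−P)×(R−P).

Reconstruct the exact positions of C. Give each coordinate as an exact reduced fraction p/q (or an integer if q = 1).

1. C_x = 2309/785  [D, A, C are collinear ∩ FC ⟂ DA]
2. C_y = 32/785  [D, A, C are collinear ∩ FC ⟂ DA]
   → C = (2309/785, 32/785)

C = (2309/785, 32/785)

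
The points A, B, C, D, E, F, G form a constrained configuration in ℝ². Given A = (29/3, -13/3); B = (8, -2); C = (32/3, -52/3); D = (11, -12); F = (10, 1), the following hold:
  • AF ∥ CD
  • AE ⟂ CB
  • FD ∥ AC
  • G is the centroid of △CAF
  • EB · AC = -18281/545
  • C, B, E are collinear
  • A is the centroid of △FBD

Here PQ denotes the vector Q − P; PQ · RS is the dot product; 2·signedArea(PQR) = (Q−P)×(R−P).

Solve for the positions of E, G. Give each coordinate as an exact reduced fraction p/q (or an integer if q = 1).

E = (13804/1635, -7433/1635)
G = (91/9, -62/9)

1. E_x = 13804/1635  [C, B, E are collinear ∩ AE ⟂ CB]
2. E_y = -7433/1635  [C, B, E are collinear ∩ AE ⟂ CB]
   → E = (13804/1635, -7433/1635)
3. G_x = 91/9  [G is the centroid of △CAF]
4. G_y = -62/9  [G is the centroid of △CAF]
   → G = (91/9, -62/9)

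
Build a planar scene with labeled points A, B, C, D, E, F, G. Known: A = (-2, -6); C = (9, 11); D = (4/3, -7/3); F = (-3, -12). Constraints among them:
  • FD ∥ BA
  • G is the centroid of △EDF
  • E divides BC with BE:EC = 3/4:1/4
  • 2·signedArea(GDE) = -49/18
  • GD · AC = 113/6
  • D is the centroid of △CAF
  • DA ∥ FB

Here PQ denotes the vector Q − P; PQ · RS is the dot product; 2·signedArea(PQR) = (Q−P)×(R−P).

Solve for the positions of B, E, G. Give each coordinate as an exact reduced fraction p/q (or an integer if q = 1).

B = (-19/3, -47/3)
E = (31/6, 13/3)
G = (7/6, -10/3)

1. B_x = -19/3  [FD ∥ BA ∩ DA ∥ FB]
2. B_y = -47/3  [FD ∥ BA ∩ DA ∥ FB]
   → B = (-19/3, -47/3)
3. E_x = 31/6  [E divides BC with BE:EC = 3/4:1/4]
4. E_y = 13/3  [E divides BC with BE:EC = 3/4:1/4]
   → E = (31/6, 13/3)
5. G_x = 7/6  [G is the centroid of △EDF]
6. G_y = -10/3  [G is the centroid of △EDF]
   → G = (7/6, -10/3)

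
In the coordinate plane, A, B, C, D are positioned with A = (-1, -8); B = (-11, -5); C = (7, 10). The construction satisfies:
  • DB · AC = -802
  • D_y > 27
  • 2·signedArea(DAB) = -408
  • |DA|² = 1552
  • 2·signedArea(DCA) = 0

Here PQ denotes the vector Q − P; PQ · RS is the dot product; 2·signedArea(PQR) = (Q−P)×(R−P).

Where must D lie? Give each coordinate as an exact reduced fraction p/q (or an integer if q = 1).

1. D_x = 15  [2·signedArea(DCA) = 0 ∩ 2·signedArea(DAB) = -408]
2. D_y = 28  [2·signedArea(DCA) = 0 ∩ 2·signedArea(DAB) = -408]
   → D = (15, 28)

D = (15, 28)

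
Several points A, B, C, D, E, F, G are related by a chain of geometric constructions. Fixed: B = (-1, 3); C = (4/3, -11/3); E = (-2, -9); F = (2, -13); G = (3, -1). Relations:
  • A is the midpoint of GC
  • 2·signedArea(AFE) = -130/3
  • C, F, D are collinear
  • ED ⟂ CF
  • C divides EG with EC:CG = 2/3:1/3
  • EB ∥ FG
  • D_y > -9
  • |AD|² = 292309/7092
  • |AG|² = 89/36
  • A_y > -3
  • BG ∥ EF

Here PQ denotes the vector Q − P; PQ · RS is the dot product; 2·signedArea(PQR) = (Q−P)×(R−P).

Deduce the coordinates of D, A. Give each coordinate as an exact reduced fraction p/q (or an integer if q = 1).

1. D_x = 334/197  [C, F, D are collinear ∩ ED ⟂ CF]
2. D_y = -1721/197  [C, F, D are collinear ∩ ED ⟂ CF]
   → D = (334/197, -1721/197)
3. A_x = 13/6  [A is the midpoint of GC]
4. A_y = -7/3  [A is the midpoint of GC]
   → A = (13/6, -7/3)

A = (13/6, -7/3)
D = (334/197, -1721/197)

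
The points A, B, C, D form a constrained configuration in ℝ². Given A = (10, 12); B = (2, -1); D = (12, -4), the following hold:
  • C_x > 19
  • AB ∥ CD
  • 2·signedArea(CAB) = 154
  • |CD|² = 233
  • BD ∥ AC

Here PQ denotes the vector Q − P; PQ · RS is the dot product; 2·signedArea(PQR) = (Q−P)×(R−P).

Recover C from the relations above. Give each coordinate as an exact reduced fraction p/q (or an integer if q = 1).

1. C_x = 20  [AB ∥ CD ∩ BD ∥ AC]
2. C_y = 9  [AB ∥ CD ∩ BD ∥ AC]
   → C = (20, 9)

C = (20, 9)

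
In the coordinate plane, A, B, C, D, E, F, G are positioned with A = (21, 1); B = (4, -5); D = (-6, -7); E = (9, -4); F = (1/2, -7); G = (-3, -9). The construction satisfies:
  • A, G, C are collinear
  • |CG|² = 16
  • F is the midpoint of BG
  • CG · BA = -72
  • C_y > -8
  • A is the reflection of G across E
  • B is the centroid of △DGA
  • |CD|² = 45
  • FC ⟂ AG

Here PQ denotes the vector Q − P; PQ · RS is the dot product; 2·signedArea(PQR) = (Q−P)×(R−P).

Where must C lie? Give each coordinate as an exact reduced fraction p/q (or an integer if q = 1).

1. C_x = 9/13  [A, G, C are collinear ∩ FC ⟂ AG]
2. C_y = -97/13  [A, G, C are collinear ∩ FC ⟂ AG]
   → C = (9/13, -97/13)

C = (9/13, -97/13)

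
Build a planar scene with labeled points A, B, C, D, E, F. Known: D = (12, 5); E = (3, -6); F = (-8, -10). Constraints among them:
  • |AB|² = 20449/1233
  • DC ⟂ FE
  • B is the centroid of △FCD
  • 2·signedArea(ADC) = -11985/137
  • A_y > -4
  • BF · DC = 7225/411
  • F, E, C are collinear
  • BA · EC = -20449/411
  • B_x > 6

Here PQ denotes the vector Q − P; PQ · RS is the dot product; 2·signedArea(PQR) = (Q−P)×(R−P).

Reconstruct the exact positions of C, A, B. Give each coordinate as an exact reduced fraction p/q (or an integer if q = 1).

1. C_x = 1984/137  [F, E, C are collinear ∩ DC ⟂ FE]
2. C_y = -250/137  [F, E, C are collinear ∩ DC ⟂ FE]
   → C = (1984/137, -250/137)
3. B_x = 844/137  [B is the centroid of △FCD]
4. B_y = -935/411  [B is the centroid of △FCD]
   → B = (844/137, -935/411)
5. A_x = 7/3  [line 935/137·x + 340/137·y + -935/137 = 0 ∩ |AB|² = 20449/1233]
6. A_y = -11/3  [line 935/137·x + 340/137·y + -935/137 = 0 ∩ |AB|² = 20449/1233]
   → A = (7/3, -11/3)

A = (7/3, -11/3)
B = (844/137, -935/411)
C = (1984/137, -250/137)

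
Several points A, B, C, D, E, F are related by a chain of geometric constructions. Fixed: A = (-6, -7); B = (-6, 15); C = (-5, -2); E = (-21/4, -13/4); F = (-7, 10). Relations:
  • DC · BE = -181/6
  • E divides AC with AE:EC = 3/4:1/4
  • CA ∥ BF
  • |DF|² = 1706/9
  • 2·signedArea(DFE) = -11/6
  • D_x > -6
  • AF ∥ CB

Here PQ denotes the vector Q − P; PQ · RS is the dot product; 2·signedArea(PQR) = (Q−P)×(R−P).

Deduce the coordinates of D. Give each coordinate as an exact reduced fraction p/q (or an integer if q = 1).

1. D_x = -16/3  [DC · BE = -181/6 ∩ 2·signedArea(DFE) = -11/6]
2. D_y = -11/3  [DC · BE = -181/6 ∩ 2·signedArea(DFE) = -11/6]
   → D = (-16/3, -11/3)

D = (-16/3, -11/3)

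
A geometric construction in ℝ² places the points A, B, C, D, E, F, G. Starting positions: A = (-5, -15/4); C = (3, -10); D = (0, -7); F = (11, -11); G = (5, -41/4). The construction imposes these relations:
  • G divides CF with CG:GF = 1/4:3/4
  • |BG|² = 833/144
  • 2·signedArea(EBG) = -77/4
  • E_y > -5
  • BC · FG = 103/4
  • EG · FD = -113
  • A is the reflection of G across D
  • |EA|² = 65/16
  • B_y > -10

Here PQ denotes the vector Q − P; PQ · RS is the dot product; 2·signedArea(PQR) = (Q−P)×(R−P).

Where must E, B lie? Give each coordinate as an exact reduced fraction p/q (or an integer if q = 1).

B = (22/3, -29/3)
E = (-3, -4)

1. B_x = 22/3  [line 6·x + -3/4·y + -205/4 = 0 ∩ |BG|² = 833/144]
2. B_y = -29/3  [line 6·x + -3/4·y + -205/4 = 0 ∩ |BG|² = 833/144]
   → B = (22/3, -29/3)
3. E_x = -3  [EG · FD = -113 ∩ 2·signedArea(EBG) = -77/4]
4. E_y = -4  [EG · FD = -113 ∩ 2·signedArea(EBG) = -77/4]
   → E = (-3, -4)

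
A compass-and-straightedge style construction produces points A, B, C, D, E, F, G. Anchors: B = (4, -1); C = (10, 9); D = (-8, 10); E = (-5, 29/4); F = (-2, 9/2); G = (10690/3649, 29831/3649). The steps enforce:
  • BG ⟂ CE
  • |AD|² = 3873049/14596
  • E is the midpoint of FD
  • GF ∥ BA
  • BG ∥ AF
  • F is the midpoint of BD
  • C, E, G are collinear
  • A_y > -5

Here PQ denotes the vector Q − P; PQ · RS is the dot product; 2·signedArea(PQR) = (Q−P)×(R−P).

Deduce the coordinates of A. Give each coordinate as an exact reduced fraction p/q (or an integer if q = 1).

1. A_x = -3392/3649  [BG ∥ AF ∩ GF ∥ BA]
2. A_y = -34119/7298  [BG ∥ AF ∩ GF ∥ BA]
   → A = (-3392/3649, -34119/7298)

A = (-3392/3649, -34119/7298)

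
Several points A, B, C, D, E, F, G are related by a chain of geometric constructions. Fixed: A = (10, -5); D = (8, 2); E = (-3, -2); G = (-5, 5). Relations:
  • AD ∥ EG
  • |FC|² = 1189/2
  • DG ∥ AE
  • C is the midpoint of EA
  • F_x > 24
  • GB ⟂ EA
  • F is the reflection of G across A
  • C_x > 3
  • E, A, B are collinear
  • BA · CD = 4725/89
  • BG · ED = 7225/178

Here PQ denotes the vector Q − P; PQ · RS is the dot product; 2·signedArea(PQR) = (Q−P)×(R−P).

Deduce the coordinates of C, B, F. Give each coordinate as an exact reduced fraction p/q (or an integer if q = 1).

1. C_x = 7/2  [C is the midpoint of EA]
2. C_y = -7/2  [C is the midpoint of EA]
   → C = (7/2, -7/2)
3. B_x = -1145/178  [E, A, B are collinear ∩ GB ⟂ EA]
4. B_y = -215/178  [E, A, B are collinear ∩ GB ⟂ EA]
   → B = (-1145/178, -215/178)
5. F_x = 25  [F is the reflection of G across A]
6. F_y = -15  [F is the reflection of G across A]
   → F = (25, -15)

B = (-1145/178, -215/178)
C = (7/2, -7/2)
F = (25, -15)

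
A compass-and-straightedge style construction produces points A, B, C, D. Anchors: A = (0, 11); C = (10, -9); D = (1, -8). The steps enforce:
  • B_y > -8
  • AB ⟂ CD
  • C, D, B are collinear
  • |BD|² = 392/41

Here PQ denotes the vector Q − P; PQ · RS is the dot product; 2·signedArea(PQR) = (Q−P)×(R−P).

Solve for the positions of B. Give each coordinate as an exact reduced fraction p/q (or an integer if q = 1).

1. B_x = -85/41  [C, D, B are collinear ∩ AB ⟂ CD]
2. B_y = -314/41  [C, D, B are collinear ∩ AB ⟂ CD]
   → B = (-85/41, -314/41)

B = (-85/41, -314/41)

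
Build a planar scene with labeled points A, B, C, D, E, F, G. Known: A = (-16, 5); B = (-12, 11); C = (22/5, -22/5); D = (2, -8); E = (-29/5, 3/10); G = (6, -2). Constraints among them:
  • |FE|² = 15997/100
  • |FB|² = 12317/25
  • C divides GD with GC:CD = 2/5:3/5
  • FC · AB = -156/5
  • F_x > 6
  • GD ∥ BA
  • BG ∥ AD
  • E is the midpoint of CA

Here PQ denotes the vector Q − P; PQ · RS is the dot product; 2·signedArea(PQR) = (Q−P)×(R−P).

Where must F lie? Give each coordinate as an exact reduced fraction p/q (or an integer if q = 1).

1. F_x = 34/5  [line -4·x + -6·y + 112/5 = 0 ∩ |FB|² = 12317/25]
2. F_y = -4/5  [line -4·x + -6·y + 112/5 = 0 ∩ |FB|² = 12317/25]
   → F = (34/5, -4/5)

F = (34/5, -4/5)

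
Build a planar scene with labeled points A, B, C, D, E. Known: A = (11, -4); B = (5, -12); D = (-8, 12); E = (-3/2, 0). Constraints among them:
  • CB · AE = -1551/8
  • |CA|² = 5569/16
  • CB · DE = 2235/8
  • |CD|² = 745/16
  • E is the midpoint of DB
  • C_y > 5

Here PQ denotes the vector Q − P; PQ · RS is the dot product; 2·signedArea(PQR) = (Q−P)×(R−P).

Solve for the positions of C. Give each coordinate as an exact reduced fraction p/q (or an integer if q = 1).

1. C_x = -19/4  [CB · DE = 2235/8 ∩ CB · AE = -1551/8]
2. C_y = 6  [CB · DE = 2235/8 ∩ CB · AE = -1551/8]
   → C = (-19/4, 6)

C = (-19/4, 6)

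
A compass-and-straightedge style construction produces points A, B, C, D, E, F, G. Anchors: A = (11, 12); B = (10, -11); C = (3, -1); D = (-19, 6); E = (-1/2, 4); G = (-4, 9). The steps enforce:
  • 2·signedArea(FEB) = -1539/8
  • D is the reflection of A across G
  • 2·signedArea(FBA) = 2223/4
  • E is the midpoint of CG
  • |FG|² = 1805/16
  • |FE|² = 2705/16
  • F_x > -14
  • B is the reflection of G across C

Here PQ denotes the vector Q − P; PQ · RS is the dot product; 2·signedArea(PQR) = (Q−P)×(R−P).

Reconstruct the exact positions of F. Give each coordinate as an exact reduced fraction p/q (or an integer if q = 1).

F = (-27/2, 17/4)

1. F_x = -27/2  [2·signedArea(FEB) = -1539/8 ∩ 2·signedArea(FBA) = 2223/4]
2. F_y = 17/4  [2·signedArea(FEB) = -1539/8 ∩ 2·signedArea(FBA) = 2223/4]
   → F = (-27/2, 17/4)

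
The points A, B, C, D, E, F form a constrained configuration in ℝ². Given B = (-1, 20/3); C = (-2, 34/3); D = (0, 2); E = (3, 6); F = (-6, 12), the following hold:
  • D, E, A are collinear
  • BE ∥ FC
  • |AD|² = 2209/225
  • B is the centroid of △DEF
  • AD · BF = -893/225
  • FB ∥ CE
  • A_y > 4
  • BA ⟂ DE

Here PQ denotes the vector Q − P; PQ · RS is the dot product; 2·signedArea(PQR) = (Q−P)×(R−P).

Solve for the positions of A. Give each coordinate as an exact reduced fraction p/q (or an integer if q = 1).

1. A_x = 47/25  [D, E, A are collinear ∩ BA ⟂ DE]
2. A_y = 338/75  [D, E, A are collinear ∩ BA ⟂ DE]
   → A = (47/25, 338/75)

A = (47/25, 338/75)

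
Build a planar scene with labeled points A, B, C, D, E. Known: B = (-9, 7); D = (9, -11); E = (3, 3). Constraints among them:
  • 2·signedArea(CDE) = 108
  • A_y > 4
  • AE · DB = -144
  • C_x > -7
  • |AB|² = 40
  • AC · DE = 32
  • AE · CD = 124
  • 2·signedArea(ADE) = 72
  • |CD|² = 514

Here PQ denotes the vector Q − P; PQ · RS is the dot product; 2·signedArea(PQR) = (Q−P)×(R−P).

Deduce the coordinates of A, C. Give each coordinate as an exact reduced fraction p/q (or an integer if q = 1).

1. A_x = -3  [2·signedArea(ADE) = 72 ∩ AE · DB = -144]
2. A_y = 5  [2·signedArea(ADE) = 72 ∩ AE · DB = -144]
   → A = (-3, 5)
3. C_x = -6  [2·signedArea(CDE) = 108 ∩ AE · CD = 124]
4. C_y = 6  [2·signedArea(CDE) = 108 ∩ AE · CD = 124]
   → C = (-6, 6)

A = (-3, 5)
C = (-6, 6)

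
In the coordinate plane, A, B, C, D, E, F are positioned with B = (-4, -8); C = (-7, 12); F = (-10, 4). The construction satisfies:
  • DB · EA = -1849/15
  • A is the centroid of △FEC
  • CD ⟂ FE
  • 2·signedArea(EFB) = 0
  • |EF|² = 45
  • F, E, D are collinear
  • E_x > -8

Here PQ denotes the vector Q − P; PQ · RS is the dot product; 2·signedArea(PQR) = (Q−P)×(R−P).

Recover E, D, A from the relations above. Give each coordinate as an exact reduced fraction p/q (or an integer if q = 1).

A = (-8, 14/3)
D = (-63/5, 46/5)
E = (-7, -2)

1. E_x = -7  [line 12·x + 6·y + 96 = 0 ∩ |EF|² = 45]
2. E_y = -2  [line 12·x + 6·y + 96 = 0 ∩ |EF|² = 45]
   → E = (-7, -2)
3. D_x = -63/5  [F, E, D are collinear ∩ CD ⟂ FE]
4. D_y = 46/5  [F, E, D are collinear ∩ CD ⟂ FE]
   → D = (-63/5, 46/5)
5. A_x = -8  [A is the centroid of △FEC]
6. A_y = 14/3  [A is the centroid of △FEC]
   → A = (-8, 14/3)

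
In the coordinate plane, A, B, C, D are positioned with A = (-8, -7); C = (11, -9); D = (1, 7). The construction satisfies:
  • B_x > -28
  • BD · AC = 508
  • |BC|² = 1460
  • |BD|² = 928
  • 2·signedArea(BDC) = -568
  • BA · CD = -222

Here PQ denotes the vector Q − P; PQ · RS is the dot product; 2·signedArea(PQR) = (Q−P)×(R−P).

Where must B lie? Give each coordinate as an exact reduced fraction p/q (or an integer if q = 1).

B = (-27, -5)

1. B_x = -27  [2·signedArea(BDC) = -568 ∩ BD · AC = 508]
2. B_y = -5  [2·signedArea(BDC) = -568 ∩ BD · AC = 508]
   → B = (-27, -5)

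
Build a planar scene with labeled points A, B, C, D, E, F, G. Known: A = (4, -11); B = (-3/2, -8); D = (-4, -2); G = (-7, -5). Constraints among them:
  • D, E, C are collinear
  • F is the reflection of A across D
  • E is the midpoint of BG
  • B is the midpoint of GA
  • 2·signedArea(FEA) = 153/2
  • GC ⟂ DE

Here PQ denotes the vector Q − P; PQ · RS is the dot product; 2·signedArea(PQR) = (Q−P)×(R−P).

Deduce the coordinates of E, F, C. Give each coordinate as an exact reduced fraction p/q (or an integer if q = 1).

C = (-1357/325, -1676/325)
E = (-17/4, -13/2)
F = (-12, 7)

1. E_x = -17/4  [E is the midpoint of BG]
2. E_y = -13/2  [E is the midpoint of BG]
   → E = (-17/4, -13/2)
3. F_x = -12  [F is the reflection of A across D]
4. F_y = 7  [F is the reflection of A across D]
   → F = (-12, 7)
5. C_x = -1357/325  [D, E, C are collinear ∩ GC ⟂ DE]
6. C_y = -1676/325  [D, E, C are collinear ∩ GC ⟂ DE]
   → C = (-1357/325, -1676/325)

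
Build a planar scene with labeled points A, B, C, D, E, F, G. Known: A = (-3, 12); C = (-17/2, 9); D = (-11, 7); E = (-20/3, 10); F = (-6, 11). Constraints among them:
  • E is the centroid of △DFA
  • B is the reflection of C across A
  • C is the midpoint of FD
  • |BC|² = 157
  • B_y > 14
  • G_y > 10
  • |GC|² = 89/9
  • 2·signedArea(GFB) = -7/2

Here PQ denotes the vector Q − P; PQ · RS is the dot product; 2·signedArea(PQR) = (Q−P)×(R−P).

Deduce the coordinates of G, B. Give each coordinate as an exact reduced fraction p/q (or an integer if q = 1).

1. B_x = 5/2  [B is the reflection of C across A]
2. B_y = 15  [B is the reflection of C across A]
   → B = (5/2, 15)
3. G_x = -35/6  [line -4·x + 17/2·y + -114 = 0 ∩ |GC|² = 89/9]
4. G_y = 32/3  [line -4·x + 17/2·y + -114 = 0 ∩ |GC|² = 89/9]
   → G = (-35/6, 32/3)

B = (5/2, 15)
G = (-35/6, 32/3)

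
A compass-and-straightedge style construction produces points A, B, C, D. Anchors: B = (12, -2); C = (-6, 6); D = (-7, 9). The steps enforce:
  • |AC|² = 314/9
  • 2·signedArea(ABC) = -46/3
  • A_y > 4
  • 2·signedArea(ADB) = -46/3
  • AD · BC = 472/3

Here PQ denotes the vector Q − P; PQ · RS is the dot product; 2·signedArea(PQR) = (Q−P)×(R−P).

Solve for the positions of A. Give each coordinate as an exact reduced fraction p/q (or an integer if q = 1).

1. A_x = -1/3  [2·signedArea(ABC) = -46/3 ∩ 2·signedArea(ADB) = -46/3]
2. A_y = 13/3  [2·signedArea(ABC) = -46/3 ∩ 2·signedArea(ADB) = -46/3]
   → A = (-1/3, 13/3)

A = (-1/3, 13/3)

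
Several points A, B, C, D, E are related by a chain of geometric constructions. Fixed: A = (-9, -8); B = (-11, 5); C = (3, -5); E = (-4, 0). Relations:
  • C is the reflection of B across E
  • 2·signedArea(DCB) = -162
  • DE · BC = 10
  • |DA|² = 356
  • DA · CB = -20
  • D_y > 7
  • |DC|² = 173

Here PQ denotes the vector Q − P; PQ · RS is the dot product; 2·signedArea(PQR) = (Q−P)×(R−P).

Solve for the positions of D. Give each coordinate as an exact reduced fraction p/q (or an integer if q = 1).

D = (1, 8)

1. D_x = 1  [2·signedArea(DCB) = -162 ∩ DA · CB = -20]
2. D_y = 8  [2·signedArea(DCB) = -162 ∩ DA · CB = -20]
   → D = (1, 8)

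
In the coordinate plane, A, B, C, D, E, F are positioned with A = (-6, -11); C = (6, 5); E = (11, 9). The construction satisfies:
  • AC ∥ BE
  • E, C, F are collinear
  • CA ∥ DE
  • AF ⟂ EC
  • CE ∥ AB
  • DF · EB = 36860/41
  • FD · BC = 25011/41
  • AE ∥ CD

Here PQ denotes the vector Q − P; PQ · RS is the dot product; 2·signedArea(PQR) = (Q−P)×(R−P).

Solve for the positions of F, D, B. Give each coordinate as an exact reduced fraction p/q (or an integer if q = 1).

B = (-1, -7)
D = (23, 25)
F = (-374/41, -291/41)

1. F_x = -374/41  [E, C, F are collinear ∩ AF ⟂ EC]
2. F_y = -291/41  [E, C, F are collinear ∩ AF ⟂ EC]
   → F = (-374/41, -291/41)
3. D_x = 23  [CA ∥ DE ∩ AE ∥ CD]
4. D_y = 25  [CA ∥ DE ∩ AE ∥ CD]
   → D = (23, 25)
5. B_x = -1  [AC ∥ BE ∩ CE ∥ AB]
6. B_y = -7  [AC ∥ BE ∩ CE ∥ AB]
   → B = (-1, -7)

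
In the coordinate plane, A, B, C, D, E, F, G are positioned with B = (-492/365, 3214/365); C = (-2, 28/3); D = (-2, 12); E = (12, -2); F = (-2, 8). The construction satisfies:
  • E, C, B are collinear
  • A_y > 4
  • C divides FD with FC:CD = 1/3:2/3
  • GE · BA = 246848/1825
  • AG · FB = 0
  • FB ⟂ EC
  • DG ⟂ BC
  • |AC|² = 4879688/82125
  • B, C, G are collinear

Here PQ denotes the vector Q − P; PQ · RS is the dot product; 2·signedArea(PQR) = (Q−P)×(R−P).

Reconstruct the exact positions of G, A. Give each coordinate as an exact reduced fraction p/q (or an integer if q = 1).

A = (7284/1825, 8182/1825)
G = (-1206/365, 3792/365)

1. G_x = -1206/365  [B, C, G are collinear ∩ DG ⟂ BC]
2. G_y = 3792/365  [B, C, G are collinear ∩ DG ⟂ BC]
   → G = (-1206/365, 3792/365)
3. A_x = 7284/1825  [AG · FB = 0 ∩ GE · BA = 246848/1825]
4. A_y = 8182/1825  [AG · FB = 0 ∩ GE · BA = 246848/1825]
   → A = (7284/1825, 8182/1825)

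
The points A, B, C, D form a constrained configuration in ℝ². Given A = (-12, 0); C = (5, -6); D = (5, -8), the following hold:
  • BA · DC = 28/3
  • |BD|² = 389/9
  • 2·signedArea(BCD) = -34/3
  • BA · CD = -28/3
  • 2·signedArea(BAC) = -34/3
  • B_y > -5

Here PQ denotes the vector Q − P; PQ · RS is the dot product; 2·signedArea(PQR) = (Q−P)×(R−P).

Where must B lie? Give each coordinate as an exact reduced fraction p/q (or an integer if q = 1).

B = (-2/3, -14/3)

1. B_x = -2/3  [2·signedArea(BAC) = -34/3 ∩ 2·signedArea(BCD) = -34/3]
2. B_y = -14/3  [2·signedArea(BAC) = -34/3 ∩ 2·signedArea(BCD) = -34/3]
   → B = (-2/3, -14/3)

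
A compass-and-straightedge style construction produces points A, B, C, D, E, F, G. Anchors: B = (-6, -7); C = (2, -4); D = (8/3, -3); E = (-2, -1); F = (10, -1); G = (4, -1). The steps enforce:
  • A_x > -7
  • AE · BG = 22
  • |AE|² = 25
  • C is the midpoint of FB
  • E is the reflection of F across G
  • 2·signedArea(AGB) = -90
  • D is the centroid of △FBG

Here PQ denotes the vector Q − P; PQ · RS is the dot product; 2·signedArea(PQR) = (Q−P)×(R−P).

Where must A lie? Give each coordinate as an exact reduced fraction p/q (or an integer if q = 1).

1. A_x = -6  [AE · BG = 22 ∩ 2·signedArea(AGB) = -90]
2. A_y = 2  [AE · BG = 22 ∩ 2·signedArea(AGB) = -90]
   → A = (-6, 2)

A = (-6, 2)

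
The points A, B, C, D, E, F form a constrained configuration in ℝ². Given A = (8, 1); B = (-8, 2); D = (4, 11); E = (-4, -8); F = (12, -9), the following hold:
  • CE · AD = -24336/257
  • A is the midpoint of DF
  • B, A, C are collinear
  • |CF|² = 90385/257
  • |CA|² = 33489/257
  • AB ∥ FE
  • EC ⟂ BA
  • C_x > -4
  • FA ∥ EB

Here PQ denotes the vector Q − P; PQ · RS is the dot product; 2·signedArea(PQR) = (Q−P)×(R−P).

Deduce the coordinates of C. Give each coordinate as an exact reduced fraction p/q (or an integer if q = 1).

C = (-872/257, 440/257)

1. C_x = -872/257  [B, A, C are collinear ∩ EC ⟂ BA]
2. C_y = 440/257  [B, A, C are collinear ∩ EC ⟂ BA]
   → C = (-872/257, 440/257)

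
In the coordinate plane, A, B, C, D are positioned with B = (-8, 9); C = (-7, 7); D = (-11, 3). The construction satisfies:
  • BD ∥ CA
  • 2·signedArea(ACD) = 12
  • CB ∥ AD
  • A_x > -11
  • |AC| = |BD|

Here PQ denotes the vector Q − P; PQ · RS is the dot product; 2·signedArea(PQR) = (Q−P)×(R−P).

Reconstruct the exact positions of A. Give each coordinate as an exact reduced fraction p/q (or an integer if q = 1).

1. A_x = -10  [CB ∥ AD ∩ BD ∥ CA]
2. A_y = 1  [CB ∥ AD ∩ BD ∥ CA]
   → A = (-10, 1)

A = (-10, 1)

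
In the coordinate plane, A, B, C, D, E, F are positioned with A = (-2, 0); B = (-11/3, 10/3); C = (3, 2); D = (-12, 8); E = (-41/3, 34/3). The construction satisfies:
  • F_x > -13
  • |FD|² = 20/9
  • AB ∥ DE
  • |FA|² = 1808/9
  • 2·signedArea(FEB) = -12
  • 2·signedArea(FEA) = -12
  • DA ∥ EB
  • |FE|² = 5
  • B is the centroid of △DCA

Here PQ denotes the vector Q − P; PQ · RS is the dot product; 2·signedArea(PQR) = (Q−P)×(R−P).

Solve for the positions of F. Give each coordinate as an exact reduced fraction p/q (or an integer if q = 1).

F = (-38/3, 28/3)

1. F_x = -38/3  [2·signedArea(FEB) = -12 ∩ 2·signedArea(FEA) = -12]
2. F_y = 28/3  [2·signedArea(FEB) = -12 ∩ 2·signedArea(FEA) = -12]
   → F = (-38/3, 28/3)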